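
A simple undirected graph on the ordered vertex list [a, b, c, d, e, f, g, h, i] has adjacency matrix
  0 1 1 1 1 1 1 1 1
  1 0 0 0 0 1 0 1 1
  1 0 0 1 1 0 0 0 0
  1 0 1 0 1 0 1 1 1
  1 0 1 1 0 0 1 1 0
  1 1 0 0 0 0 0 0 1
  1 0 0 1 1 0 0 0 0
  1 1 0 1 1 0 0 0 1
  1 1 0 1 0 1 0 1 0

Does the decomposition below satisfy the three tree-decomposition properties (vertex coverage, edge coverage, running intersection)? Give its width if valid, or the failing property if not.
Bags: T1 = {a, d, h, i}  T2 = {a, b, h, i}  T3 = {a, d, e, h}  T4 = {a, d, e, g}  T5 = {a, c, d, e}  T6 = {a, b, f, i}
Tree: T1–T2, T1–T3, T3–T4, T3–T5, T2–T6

Yes; width 3.

Every vertex of G appears in some bag (union = {a, b, c, d, e, f, g, h, i}); every edge is covered by a bag; and for each vertex v the set of bags containing v is connected in the bag tree. The decomposition is therefore valid. The largest bag has 4 vertices, so the width is 3.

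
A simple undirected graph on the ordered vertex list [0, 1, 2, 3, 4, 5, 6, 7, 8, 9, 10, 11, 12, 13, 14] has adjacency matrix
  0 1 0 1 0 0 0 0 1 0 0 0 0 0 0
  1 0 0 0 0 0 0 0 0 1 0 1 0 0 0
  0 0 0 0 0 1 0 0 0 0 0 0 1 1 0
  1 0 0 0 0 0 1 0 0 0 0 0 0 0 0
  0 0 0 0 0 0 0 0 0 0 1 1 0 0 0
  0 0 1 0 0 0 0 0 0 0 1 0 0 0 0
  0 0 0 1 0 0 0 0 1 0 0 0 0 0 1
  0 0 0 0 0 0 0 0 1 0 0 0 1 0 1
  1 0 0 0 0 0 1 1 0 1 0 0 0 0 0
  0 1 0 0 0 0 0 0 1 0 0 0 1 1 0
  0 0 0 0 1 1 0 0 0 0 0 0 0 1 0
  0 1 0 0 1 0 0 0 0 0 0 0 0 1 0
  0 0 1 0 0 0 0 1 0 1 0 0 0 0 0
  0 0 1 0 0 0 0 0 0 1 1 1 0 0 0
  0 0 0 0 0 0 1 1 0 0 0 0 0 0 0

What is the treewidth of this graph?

3

A width-3 tree decomposition is:
Bags: B1 = {0, 3, 6, 14}  B2 = {0, 6, 8, 14}  B3 = {0, 7, 8, 14}  B4 = {0, 1, 7, 8}  B5 = {1, 7, 8, 9}  B6 = {1, 7, 9, 12}  B7 = {1, 9, 11, 12}  B8 = {9, 11, 12, 13}  B9 = {2, 11, 12, 13}  B10 = {2, 4, 11, 13}  B11 = {2, 4, 10, 13}  B12 = {2, 4, 5, 10}
Tree: B1–B2, B2–B3, B3–B4, B4–B5, B5–B6, B6–B7, B7–B8, B8–B9, B9–B10, B10–B11, B11–B12
Every bag has size at most 4, so the width is 4 − 1 = 3 and tw(G) ≤ 3. For the lower bound: the 4 vertex sets {3,6,14}, {0}, {8}, {1,7,9,12} are disjoint, each induces a connected subgraph, and every pair is joined by at least one edge of G. Contracting each set to a single vertex therefore yields K_{4} as a minor, and since treewidth is minor-monotone, tw(G) ≥ tw(K_{4}) = 3. Hence tw(G) = 3 exactly.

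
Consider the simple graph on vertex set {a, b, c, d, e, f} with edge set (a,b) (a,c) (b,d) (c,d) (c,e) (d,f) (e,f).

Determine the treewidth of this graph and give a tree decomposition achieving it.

The largest bag has 3 vertices, giving width 2; this decomposition certifies tw(G) ≤ 2. For the lower bound, G contains the cycle e–f–d–c–e, so G is not a forest; only forests have treewidth ≤ 1, hence tw(G) ≥ 2. The upper and lower bounds meet at 2, so that is the treewidth.

Treewidth 2.
One optimal decomposition is:
Bags: B1 = {c, e, f}  B2 = {c, d, f}  B3 = {a, c, d}  B4 = {a, b, d}
Tree: B1–B2, B2–B3, B3–B4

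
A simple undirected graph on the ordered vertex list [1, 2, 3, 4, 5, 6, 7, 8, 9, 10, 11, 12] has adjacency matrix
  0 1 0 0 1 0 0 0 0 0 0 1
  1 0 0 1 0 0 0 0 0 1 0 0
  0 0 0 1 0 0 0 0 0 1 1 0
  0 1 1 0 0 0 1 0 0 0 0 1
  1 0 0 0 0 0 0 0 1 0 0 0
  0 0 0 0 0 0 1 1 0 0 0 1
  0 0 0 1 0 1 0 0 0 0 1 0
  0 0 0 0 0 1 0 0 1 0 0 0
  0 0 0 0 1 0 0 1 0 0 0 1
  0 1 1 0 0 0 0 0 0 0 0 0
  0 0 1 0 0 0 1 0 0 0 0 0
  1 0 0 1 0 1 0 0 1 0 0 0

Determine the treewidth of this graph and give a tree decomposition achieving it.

Treewidth 3.
One such decomposition:
Bags: B1 = {1, 5, 8, 9}  B2 = {1, 8, 9, 12}  B3 = {1, 6, 8, 12}  B4 = {1, 2, 6, 12}  B5 = {2, 4, 6, 12}  B6 = {2, 4, 6, 7}  B7 = {2, 4, 7, 10}  B8 = {3, 4, 7, 10}  B9 = {3, 7, 10, 11}
Tree: B1–B2, B2–B3, B3–B4, B4–B5, B5–B6, B6–B7, B7–B8, B8–B9

Each bag holds 4 vertices, so the decomposition has width 3, which upper-bounds the treewidth. For the lower bound: the 4 vertex sets {5,8,9}, {1}, {12}, {2,4,6,7} are disjoint, each induces a connected subgraph, and every pair is joined by at least one edge of G. Contracting each set to a single vertex therefore yields K_{4} as a minor, and since treewidth is minor-monotone, tw(G) ≥ tw(K_{4}) = 3. Combining the bounds, tw(G) = 3.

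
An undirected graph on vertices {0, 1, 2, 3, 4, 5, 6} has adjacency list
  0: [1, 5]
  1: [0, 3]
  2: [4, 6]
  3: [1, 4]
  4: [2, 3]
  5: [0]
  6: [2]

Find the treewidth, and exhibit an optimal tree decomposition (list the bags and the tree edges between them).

Each bag holds 2 vertices, so the decomposition has width 1, which upper-bounds the treewidth. Since G has at least one edge (e.g. 6–2), it is not an edgeless graph, so tw(G) ≥ 1. The upper and lower bounds meet at 1, so that is the treewidth.

Treewidth 1.
One such decomposition:
Bags: B1 = {2, 6}  B2 = {2, 4}  B3 = {3, 4}  B4 = {1, 3}  B5 = {0, 1}  B6 = {0, 5}
Tree: B1–B2, B2–B3, B3–B4, B4–B5, B5–B6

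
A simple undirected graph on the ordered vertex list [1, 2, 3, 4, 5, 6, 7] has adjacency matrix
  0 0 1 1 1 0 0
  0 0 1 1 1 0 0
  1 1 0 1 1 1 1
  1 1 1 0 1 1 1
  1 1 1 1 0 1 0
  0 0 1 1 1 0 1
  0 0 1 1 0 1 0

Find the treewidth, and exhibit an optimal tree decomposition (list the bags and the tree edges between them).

Every bag has size at most 4, so the width is 4 − 1 = 3 and tw(G) ≤ 3. On the other hand G contains the 4-clique {1, 3, 4, 5}. A clique must lie in a single bag of any decomposition, so no decomposition can have width below 3. Combining the bounds, tw(G) = 3.

Treewidth 3.
One such decomposition:
Bags: B1 = {3, 4, 5, 6}  B2 = {2, 3, 4, 5}  B3 = {3, 4, 6, 7}  B4 = {1, 3, 4, 5}
Tree: B1–B2, B1–B3, B1–B4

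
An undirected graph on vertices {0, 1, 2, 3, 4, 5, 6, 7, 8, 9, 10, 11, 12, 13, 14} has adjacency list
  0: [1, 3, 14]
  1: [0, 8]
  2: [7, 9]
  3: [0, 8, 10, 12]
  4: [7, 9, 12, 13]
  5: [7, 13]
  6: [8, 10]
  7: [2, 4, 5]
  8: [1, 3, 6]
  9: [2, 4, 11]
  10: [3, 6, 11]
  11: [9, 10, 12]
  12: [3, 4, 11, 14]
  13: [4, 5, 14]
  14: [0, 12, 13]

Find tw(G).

3

A width-3 tree decomposition is:
Bags: B1 = {1, 6, 8, 10}  B2 = {1, 3, 8, 10}  B3 = {0, 1, 3, 10}  B4 = {0, 3, 10, 11}  B5 = {0, 3, 11, 12}  B6 = {0, 11, 12, 14}  B7 = {9, 11, 12, 14}  B8 = {4, 9, 12, 14}  B9 = {4, 9, 13, 14}  B10 = {2, 4, 9, 13}  B11 = {2, 4, 7, 13}  B12 = {2, 5, 7, 13}
Tree: B1–B2, B2–B3, B3–B4, B4–B5, B5–B6, B6–B7, B7–B8, B8–B9, B9–B10, B10–B11, B11–B12
Every bag has size at most 4, so the width is 4 − 1 = 3 and tw(G) ≤ 3. For the lower bound: the 4 vertex sets {1,6,8}, {10}, {3}, {0,11,12,14} are disjoint, each induces a connected subgraph, and every pair is joined by at least one edge of G. Contracting each set to a single vertex therefore yields K_{4} as a minor, and since treewidth is minor-monotone, tw(G) ≥ tw(K_{4}) = 3. Hence tw(G) = 3 exactly.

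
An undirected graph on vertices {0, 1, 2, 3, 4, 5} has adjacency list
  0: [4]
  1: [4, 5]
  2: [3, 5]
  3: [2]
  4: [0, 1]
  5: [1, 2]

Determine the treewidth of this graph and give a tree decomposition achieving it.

Treewidth 1.
Bags: B1 = {2, 3}  B2 = {2, 5}  B3 = {1, 5}  B4 = {1, 4}  B5 = {0, 4}
Tree: B1–B2, B2–B3, B3–B4, B4–B5

Each bag holds 2 vertices, so the decomposition has width 1, which upper-bounds the treewidth. Since G has at least one edge (e.g. 3–2), it is not an edgeless graph, so tw(G) ≥ 1. Hence tw(G) = 1 exactly.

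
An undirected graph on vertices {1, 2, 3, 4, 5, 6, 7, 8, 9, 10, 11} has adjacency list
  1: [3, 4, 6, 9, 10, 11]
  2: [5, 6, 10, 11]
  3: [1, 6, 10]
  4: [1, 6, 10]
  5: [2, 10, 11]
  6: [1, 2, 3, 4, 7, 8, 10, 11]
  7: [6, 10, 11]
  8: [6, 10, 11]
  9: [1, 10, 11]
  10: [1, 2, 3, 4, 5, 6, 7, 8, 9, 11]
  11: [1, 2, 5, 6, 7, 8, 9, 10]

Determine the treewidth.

3

A width-3 tree decomposition is:
Bags: B1 = {1, 6, 10, 11}  B2 = {2, 6, 10, 11}  B3 = {1, 9, 10, 11}  B4 = {1, 3, 6, 10}  B5 = {2, 5, 10, 11}  B6 = {6, 7, 10, 11}  B7 = {1, 4, 6, 10}  B8 = {6, 8, 10, 11}
Tree: B1–B2, B1–B3, B1–B4, B2–B5, B1–B6, B1–B7, B1–B8
Each bag holds 4 vertices, so the decomposition has width 3, which upper-bounds the treewidth. Conversely, {1, 9, 10, 11} is a clique of size 4, and the vertices of any clique must share a bag in every tree decomposition; so some bag has ≥ 4 vertices and tw(G) ≥ 3. Hence tw(G) = 3 exactly.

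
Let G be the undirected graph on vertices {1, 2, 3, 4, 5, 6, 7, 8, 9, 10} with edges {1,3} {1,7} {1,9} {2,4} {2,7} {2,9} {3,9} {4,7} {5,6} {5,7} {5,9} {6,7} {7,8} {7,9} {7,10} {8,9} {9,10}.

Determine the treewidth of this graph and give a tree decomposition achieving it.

Treewidth 2.
One optimal decomposition is:
Bags: B1 = {5, 6, 7}  B2 = {5, 7, 9}  B3 = {1, 7, 9}  B4 = {7, 8, 9}  B5 = {1, 3, 9}  B6 = {7, 9, 10}  B7 = {2, 7, 9}  B8 = {2, 4, 7}
Tree: B1–B2, B2–B3, B2–B4, B3–B5, B4–B6, B2–B7, B7–B8

Every bag has size at most 3, so the width is 3 − 1 = 2 and tw(G) ≤ 2. On the other hand G contains the 3-clique {1, 3, 9}. A clique must lie in a single bag of any decomposition, so no decomposition can have width below 2. The upper and lower bounds meet at 2, so that is the treewidth.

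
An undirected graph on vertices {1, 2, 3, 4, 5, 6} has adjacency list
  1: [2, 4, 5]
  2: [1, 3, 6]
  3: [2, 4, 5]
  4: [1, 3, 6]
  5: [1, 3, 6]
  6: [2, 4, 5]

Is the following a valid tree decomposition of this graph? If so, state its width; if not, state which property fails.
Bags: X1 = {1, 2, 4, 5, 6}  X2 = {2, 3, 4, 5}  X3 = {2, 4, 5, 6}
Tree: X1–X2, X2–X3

A tree decomposition must satisfy three properties: every vertex lies in some bag; for every edge, both endpoints lie together in some bag; and for every vertex, the bags containing it form a connected subtree. Here bags containing vertex 6 are not connected in the tree, so the decomposition is invalid.

No — bags containing vertex 6 are not connected in the tree.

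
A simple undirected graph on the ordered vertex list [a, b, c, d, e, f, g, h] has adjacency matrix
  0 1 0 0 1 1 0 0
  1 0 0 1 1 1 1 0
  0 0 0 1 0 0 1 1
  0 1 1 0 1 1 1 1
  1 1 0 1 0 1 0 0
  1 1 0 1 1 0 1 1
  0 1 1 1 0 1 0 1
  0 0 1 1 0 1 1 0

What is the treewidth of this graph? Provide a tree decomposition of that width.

Treewidth 3.
Bags: B1 = {d, f, g, h}  B2 = {c, d, g, h}  B3 = {b, d, f, g}  B4 = {b, d, e, f}  B5 = {a, b, e, f}
Tree: B1–B2, B1–B3, B3–B4, B4–B5

Every bag has size at most 4, so the width is 4 − 1 = 3 and tw(G) ≤ 3. For the lower bound, the 4 vertices {c, d, g, h} are pairwise adjacent, and any tree decomposition puts a clique entirely inside one bag — forcing width ≥ 3. Therefore the treewidth is 3.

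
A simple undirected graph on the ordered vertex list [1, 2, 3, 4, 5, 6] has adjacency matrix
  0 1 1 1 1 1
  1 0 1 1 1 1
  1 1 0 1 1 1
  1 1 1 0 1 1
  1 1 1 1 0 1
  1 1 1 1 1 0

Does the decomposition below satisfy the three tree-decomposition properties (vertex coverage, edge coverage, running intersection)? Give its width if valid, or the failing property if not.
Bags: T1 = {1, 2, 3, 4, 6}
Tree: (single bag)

No — vertex 5 appears in no bag.

A tree decomposition must satisfy three properties: every vertex lies in some bag; for every edge, both endpoints lie together in some bag; and for every vertex, the bags containing it form a connected subtree. Here vertex 5 appears in no bag, so the decomposition is invalid.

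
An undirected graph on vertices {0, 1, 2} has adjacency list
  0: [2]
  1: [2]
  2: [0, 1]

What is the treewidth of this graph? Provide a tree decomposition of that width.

Every bag has size at most 2, so the width is 2 − 1 = 1 and tw(G) ≤ 1. Since G has at least one edge (e.g. 0–2), it is not an edgeless graph, so tw(G) ≥ 1. Therefore the treewidth is 1.

Treewidth 1.
Bags: B1 = {0, 2}  B2 = {1, 2}
Tree: B1–B2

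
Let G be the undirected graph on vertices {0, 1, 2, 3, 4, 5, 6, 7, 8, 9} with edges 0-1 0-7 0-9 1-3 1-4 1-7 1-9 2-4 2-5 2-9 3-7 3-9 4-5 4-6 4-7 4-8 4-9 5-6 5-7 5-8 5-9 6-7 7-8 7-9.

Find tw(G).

3

A width-3 tree decomposition is:
Bags: B1 = {4, 5, 7, 8}  B2 = {4, 5, 7, 9}  B3 = {1, 4, 7, 9}  B4 = {4, 5, 6, 7}  B5 = {0, 1, 7, 9}  B6 = {2, 4, 5, 9}  B7 = {1, 3, 7, 9}
Tree: B1–B2, B2–B3, B1–B4, B3–B5, B2–B6, B5–B7
Every bag has size at most 4, so the width is 4 − 1 = 3 and tw(G) ≤ 3. Conversely, {2, 4, 5, 9} is a clique of size 4, and the vertices of any clique must share a bag in every tree decomposition; so some bag has ≥ 4 vertices and tw(G) ≥ 3. Therefore the treewidth is 3.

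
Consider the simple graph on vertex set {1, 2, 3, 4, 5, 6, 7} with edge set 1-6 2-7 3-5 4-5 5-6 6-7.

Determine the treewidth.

A width-1 tree decomposition is:
Bags: B1 = {5, 6}  B2 = {4, 5}  B3 = {6, 7}  B4 = {3, 5}  B5 = {2, 7}  B6 = {1, 6}
Tree: B1–B2, B1–B3, B1–B4, B3–B5, B3–B6
Each bag holds 2 vertices, so the decomposition has width 1, which upper-bounds the treewidth. Since G has at least one edge (e.g. 6–5), it is not an edgeless graph, so tw(G) ≥ 1. The upper and lower bounds meet at 1, so that is the treewidth.

1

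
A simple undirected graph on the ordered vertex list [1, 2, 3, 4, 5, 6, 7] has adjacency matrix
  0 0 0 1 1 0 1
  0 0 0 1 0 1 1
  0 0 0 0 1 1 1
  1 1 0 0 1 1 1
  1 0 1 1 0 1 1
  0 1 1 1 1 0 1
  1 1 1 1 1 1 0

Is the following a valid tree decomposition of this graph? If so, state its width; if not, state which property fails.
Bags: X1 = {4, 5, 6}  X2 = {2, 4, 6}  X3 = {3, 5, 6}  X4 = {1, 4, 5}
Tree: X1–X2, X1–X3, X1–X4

A tree decomposition must satisfy three properties: every vertex lies in some bag; for every edge, both endpoints lie together in some bag; and for every vertex, the bags containing it form a connected subtree. Here vertex 7 appears in no bag, so the decomposition is invalid.

No — vertex 7 appears in no bag.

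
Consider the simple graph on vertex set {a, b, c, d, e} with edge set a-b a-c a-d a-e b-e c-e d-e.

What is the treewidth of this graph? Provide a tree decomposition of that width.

Treewidth 2.
One such decomposition:
Bags: B1 = {a, b, e}  B2 = {a, c, e}  B3 = {a, d, e}
Tree: B1–B2, B1–B3

Every bag has size at most 3, so the width is 3 − 1 = 2 and tw(G) ≤ 2. For the lower bound, the 3 vertices {a, d, e} are pairwise adjacent, and any tree decomposition puts a clique entirely inside one bag — forcing width ≥ 2. Combining the bounds, tw(G) = 2.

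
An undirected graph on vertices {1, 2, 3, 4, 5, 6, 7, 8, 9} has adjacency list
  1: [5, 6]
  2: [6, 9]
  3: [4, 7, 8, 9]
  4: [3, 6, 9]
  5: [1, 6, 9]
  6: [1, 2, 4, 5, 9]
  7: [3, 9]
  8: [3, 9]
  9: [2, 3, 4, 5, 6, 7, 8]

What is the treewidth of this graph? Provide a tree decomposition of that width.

Treewidth 2.
One optimal decomposition is:
Bags: B1 = {4, 6, 9}  B2 = {3, 4, 9}  B3 = {5, 6, 9}  B4 = {1, 5, 6}  B5 = {3, 7, 9}  B6 = {3, 8, 9}  B7 = {2, 6, 9}
Tree: B1–B2, B1–B3, B3–B4, B2–B5, B2–B6, B3–B7

Every bag has size at most 3, so the width is 3 − 1 = 2 and tw(G) ≤ 2. On the other hand G contains the 3-clique {1, 5, 6}. A clique must lie in a single bag of any decomposition, so no decomposition can have width below 2. Hence tw(G) = 2 exactly.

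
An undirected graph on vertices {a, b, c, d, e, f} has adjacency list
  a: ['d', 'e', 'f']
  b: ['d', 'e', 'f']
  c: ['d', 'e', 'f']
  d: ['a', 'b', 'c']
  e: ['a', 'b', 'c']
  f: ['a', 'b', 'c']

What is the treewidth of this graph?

A width-3 tree decomposition is:
Bags: B1 = {a, b, c, e}  B2 = {a, b, c, d}  B3 = {a, b, c, f}
Tree: B1–B2, B2–B3
Every bag has size at most 4, so the width is 4 − 1 = 3 and tw(G) ≤ 3. For the lower bound: the 4 vertex sets {a,e}, {b,d}, {c}, {f} are disjoint, each induces a connected subgraph, and every pair is joined by at least one edge of G. Contracting each set to a single vertex therefore yields K_{4} as a minor, and since treewidth is minor-monotone, tw(G) ≥ tw(K_{4}) = 3. Therefore the treewidth is 3.

3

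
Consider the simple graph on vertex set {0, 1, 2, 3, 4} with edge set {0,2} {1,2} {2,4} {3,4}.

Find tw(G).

A width-1 tree decomposition is:
Bags: B1 = {0, 2}  B2 = {1, 2}  B3 = {2, 4}  B4 = {3, 4}
Tree: B1–B2, B2–B3, B3–B4
Every bag has size at most 2, so the width is 2 − 1 = 1 and tw(G) ≤ 1. G has an edge, so its treewidth is at least 1. Hence tw(G) = 1 exactly.

1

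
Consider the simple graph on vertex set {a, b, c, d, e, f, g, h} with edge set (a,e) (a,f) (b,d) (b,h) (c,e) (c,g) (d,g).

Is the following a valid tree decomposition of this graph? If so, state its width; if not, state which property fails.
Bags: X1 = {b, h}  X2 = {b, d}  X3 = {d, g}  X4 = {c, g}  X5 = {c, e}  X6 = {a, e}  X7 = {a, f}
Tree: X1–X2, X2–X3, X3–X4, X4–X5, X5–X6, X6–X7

Yes; width 1.

Vertex coverage: the bags together contain {a, b, c, d, e, f, g, h}, the full vertex set. Edge coverage: each edge of G has both endpoints in at least one bag. Running intersection: for every vertex, the bags containing it form a connected subtree. All three properties hold, so this is a valid tree decomposition of width max|bag| − 1 = 1, and hence tw(G) ≤ 1.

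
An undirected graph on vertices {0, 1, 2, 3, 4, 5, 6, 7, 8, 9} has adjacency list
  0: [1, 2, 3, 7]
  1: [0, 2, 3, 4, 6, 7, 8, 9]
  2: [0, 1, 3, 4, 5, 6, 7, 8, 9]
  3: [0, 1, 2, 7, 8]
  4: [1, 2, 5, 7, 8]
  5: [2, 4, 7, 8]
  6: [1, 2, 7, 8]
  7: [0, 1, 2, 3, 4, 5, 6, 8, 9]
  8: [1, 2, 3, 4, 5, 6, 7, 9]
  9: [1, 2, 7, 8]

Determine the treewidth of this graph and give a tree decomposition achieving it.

Each bag holds 5 vertices, so the decomposition has width 4, which upper-bounds the treewidth. For the lower bound, the 5 vertices {0, 1, 2, 3, 7} are pairwise adjacent, and any tree decomposition puts a clique entirely inside one bag — forcing width ≥ 4. Therefore the treewidth is 4.

Treewidth 4.
Bags: B1 = {2, 4, 5, 7, 8}  B2 = {1, 2, 4, 7, 8}  B3 = {1, 2, 3, 7, 8}  B4 = {1, 2, 7, 8, 9}  B5 = {1, 2, 6, 7, 8}  B6 = {0, 1, 2, 3, 7}
Tree: B1–B2, B2–B3, B3–B4, B2–B5, B3–B6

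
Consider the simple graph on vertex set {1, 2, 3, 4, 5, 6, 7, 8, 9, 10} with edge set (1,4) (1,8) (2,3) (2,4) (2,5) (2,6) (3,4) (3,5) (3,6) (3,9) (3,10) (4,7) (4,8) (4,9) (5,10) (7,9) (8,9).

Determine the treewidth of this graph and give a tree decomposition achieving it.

Treewidth 2.
Bags: B1 = {2, 3, 4}  B2 = {2, 3, 6}  B3 = {3, 4, 9}  B4 = {4, 7, 9}  B5 = {2, 3, 5}  B6 = {3, 5, 10}  B7 = {4, 8, 9}  B8 = {1, 4, 8}
Tree: B1–B2, B1–B3, B3–B4, B2–B5, B5–B6, B4–B7, B7–B8

Every bag has size at most 3, so the width is 3 − 1 = 2 and tw(G) ≤ 2. For the lower bound, the 3 vertices {4, 8, 9} are pairwise adjacent, and any tree decomposition puts a clique entirely inside one bag — forcing width ≥ 2. Therefore the treewidth is 2.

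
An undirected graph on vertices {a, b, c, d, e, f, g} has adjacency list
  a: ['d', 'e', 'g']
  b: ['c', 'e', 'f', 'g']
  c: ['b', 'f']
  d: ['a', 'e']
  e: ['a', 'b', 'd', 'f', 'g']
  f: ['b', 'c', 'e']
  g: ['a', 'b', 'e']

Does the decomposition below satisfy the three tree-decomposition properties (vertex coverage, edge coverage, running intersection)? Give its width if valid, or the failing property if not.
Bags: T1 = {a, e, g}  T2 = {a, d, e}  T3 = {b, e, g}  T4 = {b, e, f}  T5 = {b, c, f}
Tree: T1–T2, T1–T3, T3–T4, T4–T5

Checking the three conditions: (i) the bags cover all of {a, b, c, d, e, f, g}; (ii) for each edge, some bag contains both endpoints; (iii) the bags containing any fixed vertex form a subtree. All hold, so the decomposition is valid with width 3 − 1 = 2.

Yes; width 2.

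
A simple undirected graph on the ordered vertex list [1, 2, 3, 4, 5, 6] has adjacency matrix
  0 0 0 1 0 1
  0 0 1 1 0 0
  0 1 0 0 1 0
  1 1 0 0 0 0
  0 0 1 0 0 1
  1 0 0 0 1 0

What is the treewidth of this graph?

2

A width-2 tree decomposition is:
Bags: B1 = {1, 2, 4}  B2 = {1, 2, 3}  B3 = {1, 3, 5}  B4 = {1, 5, 6}
Tree: B1–B2, B2–B3, B3–B4
The largest bag has 3 vertices, giving width 2; this decomposition certifies tw(G) ≤ 2. The edges 1–4–2–3–5–6–1 form a cycle, so G is not a tree and its treewidth is at least 2. Combining the bounds, tw(G) = 2.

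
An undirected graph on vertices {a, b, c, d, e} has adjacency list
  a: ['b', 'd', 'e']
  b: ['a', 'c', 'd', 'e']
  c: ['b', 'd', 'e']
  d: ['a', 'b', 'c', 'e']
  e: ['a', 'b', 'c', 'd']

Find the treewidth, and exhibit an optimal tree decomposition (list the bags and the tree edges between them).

Treewidth 3.
One optimal decomposition is:
Bags: B1 = {b, c, d, e}  B2 = {a, b, d, e}
Tree: B1–B2

Each bag holds 4 vertices, so the decomposition has width 3, which upper-bounds the treewidth. Conversely, {b, c, d, e} is a clique of size 4, and the vertices of any clique must share a bag in every tree decomposition; so some bag has ≥ 4 vertices and tw(G) ≥ 3. Therefore the treewidth is 3.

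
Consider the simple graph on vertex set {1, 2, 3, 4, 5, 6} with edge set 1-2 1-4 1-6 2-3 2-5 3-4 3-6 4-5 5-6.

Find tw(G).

A width-3 tree decomposition is:
Bags: B1 = {1, 3, 5, 6}  B2 = {1, 2, 3, 5}  B3 = {1, 3, 4, 5}
Tree: B1–B2, B2–B3
Each bag holds 4 vertices, so the decomposition has width 3, which upper-bounds the treewidth. For the lower bound: the 4 vertex sets {5,6}, {1,2}, {3}, {4} are disjoint, each induces a connected subgraph, and every pair is joined by at least one edge of G. Contracting each set to a single vertex therefore yields K_{4} as a minor, and since treewidth is minor-monotone, tw(G) ≥ tw(K_{4}) = 3. Combining the bounds, tw(G) = 3.

3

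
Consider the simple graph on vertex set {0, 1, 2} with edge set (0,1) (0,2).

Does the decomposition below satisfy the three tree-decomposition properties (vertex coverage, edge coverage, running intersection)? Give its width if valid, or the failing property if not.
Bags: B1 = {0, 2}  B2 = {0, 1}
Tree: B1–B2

Yes; width 1.

Every vertex of G appears in some bag (union = {0, 1, 2}); every edge is covered by a bag; and for each vertex v the set of bags containing v is connected in the bag tree. The decomposition is therefore valid. The largest bag has 2 vertices, so the width is 1.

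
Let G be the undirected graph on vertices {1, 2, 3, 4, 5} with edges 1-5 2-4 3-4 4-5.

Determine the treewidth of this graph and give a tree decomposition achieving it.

Every bag has size at most 2, so the width is 2 − 1 = 1 and tw(G) ≤ 1. G has an edge, so its treewidth is at least 1. The upper and lower bounds meet at 1, so that is the treewidth.

Treewidth 1.
Bags: B1 = {4, 5}  B2 = {2, 4}  B3 = {3, 4}  B4 = {1, 5}
Tree: B1–B2, B2–B3, B1–B4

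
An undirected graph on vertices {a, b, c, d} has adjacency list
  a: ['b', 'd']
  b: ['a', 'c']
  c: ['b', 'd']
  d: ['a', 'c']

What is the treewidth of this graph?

A width-2 tree decomposition is:
Bags: B1 = {a, c, d}  B2 = {a, b, c}
Tree: B1–B2
Every bag has size at most 3, so the width is 3 − 1 = 2 and tw(G) ≤ 2. The edges c–d–a–b–c form a cycle, so G is not a tree and its treewidth is at least 2. The upper and lower bounds meet at 2, so that is the treewidth.

2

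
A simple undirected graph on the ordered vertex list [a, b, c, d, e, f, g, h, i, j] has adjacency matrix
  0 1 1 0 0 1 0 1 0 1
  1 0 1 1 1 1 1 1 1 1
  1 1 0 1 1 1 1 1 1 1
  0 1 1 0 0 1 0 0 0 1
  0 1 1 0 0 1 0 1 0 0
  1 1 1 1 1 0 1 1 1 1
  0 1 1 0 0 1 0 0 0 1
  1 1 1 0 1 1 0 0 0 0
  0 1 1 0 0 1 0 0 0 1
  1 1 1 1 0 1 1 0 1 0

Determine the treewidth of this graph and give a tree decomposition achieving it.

The largest bag has 5 vertices, giving width 4; this decomposition certifies tw(G) ≤ 4. For the lower bound, the 5 vertices {b, c, d, f, j} are pairwise adjacent, and any tree decomposition puts a clique entirely inside one bag — forcing width ≥ 4. Combining the bounds, tw(G) = 4.

Treewidth 4.
One optimal decomposition is:
Bags: B1 = {b, c, f, i, j}  B2 = {a, b, c, f, j}  B3 = {a, b, c, f, h}  B4 = {b, c, f, g, j}  B5 = {b, c, e, f, h}  B6 = {b, c, d, f, j}
Tree: B1–B2, B2–B3, B2–B4, B3–B5, B1–B6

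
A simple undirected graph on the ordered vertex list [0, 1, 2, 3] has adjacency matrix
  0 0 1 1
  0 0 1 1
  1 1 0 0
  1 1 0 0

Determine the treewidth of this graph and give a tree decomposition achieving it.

Treewidth 2.
One such decomposition:
Bags: B1 = {0, 1, 2}  B2 = {0, 1, 3}
Tree: B1–B2

Each bag holds 3 vertices, so the decomposition has width 2, which upper-bounds the treewidth. For the lower bound, G contains the cycle 1–2–0–3–1, so G is not a forest; only forests have treewidth ≤ 1, hence tw(G) ≥ 2. Hence tw(G) = 2 exactly.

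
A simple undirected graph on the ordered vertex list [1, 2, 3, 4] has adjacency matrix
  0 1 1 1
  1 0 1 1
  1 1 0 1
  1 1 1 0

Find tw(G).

3

A width-3 tree decomposition is:
Bags: B1 = {1, 2, 3, 4}
Tree: (single bag)
A single bag containing all 4 vertices is trivially a valid decomposition of width 3. On the other hand G contains the 4-clique {1, 2, 3, 4}. A clique must lie in a single bag of any decomposition, so no decomposition can have width below 3. Therefore the treewidth is 3.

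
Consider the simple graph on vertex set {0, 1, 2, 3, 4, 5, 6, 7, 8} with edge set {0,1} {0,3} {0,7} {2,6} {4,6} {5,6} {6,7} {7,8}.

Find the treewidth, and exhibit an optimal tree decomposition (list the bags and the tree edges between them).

Treewidth 1.
One such decomposition:
Bags: B1 = {6, 7}  B2 = {2, 6}  B3 = {0, 7}  B4 = {7, 8}  B5 = {5, 6}  B6 = {0, 3}  B7 = {0, 1}  B8 = {4, 6}
Tree: B1–B2, B1–B3, B1–B4, B2–B5, B3–B6, B3–B7, B5–B8

Each bag holds 2 vertices, so the decomposition has width 1, which upper-bounds the treewidth. Any graph with an edge has treewidth ≥ 1, and G has the edge 7–6. Therefore the treewidth is 1.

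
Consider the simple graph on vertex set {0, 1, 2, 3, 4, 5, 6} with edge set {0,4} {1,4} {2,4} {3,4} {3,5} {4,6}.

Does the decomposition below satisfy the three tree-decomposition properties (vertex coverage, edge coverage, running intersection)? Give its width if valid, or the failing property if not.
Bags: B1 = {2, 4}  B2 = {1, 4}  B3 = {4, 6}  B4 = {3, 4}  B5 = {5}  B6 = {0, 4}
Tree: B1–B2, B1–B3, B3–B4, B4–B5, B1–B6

A tree decomposition must satisfy three properties: every vertex lies in some bag; for every edge, both endpoints lie together in some bag; and for every vertex, the bags containing it form a connected subtree. Here edge (3,5) lies in no bag, so the decomposition is invalid.

No — edge (3,5) lies in no bag.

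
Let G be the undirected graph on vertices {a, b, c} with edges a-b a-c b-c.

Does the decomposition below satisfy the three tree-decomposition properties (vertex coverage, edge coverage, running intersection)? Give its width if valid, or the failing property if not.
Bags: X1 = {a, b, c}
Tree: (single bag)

Yes; width 2.

Vertex coverage: the bags together contain {a, b, c}, the full vertex set. Edge coverage: each edge of G has both endpoints in at least one bag. Running intersection: for every vertex, the bags containing it form a connected subtree. All three properties hold, so this is a valid tree decomposition of width max|bag| − 1 = 2, and hence tw(G) ≤ 2.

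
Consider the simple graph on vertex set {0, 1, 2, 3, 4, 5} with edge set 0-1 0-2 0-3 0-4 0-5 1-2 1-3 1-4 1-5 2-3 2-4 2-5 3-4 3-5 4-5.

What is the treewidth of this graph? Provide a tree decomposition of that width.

With just one bag of size 6, the width is 6 − 1 = 5, so tw(G) ≤ 5. For the lower bound, the 6 vertices {0, 1, 2, 3, 4, 5} are pairwise adjacent, and any tree decomposition puts a clique entirely inside one bag — forcing width ≥ 5. Therefore the treewidth is 5.

Treewidth 5.
Bags: B1 = {0, 1, 2, 3, 4, 5}
Tree: (single bag)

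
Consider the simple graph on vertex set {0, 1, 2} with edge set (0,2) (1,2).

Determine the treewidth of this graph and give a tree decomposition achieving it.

Each bag holds 2 vertices, so the decomposition has width 1, which upper-bounds the treewidth. G has an edge, so its treewidth is at least 1. Therefore the treewidth is 1.

Treewidth 1.
One optimal decomposition is:
Bags: B1 = {1, 2}  B2 = {0, 2}
Tree: B1–B2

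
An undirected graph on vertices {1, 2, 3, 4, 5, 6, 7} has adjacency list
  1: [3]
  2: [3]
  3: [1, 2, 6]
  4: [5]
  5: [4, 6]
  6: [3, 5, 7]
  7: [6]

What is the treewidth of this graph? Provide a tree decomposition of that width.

Treewidth 1.
Bags: B1 = {1, 3}  B2 = {3, 6}  B3 = {6, 7}  B4 = {5, 6}  B5 = {2, 3}  B6 = {4, 5}
Tree: B1–B2, B2–B3, B2–B4, B1–B5, B4–B6

Each bag holds 2 vertices, so the decomposition has width 1, which upper-bounds the treewidth. Any graph with an edge has treewidth ≥ 1, and G has the edge 3–1. Therefore the treewidth is 1.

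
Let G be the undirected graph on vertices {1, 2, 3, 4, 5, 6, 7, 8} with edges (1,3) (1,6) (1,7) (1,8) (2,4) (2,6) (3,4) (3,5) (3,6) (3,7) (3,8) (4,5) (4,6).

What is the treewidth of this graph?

A width-2 tree decomposition is:
Bags: B1 = {3, 4, 6}  B2 = {1, 3, 6}  B3 = {1, 3, 8}  B4 = {2, 4, 6}  B5 = {3, 4, 5}  B6 = {1, 3, 7}
Tree: B1–B2, B2–B3, B1–B4, B1–B5, B3–B6
Every bag has size at most 3, so the width is 3 − 1 = 2 and tw(G) ≤ 2. On the other hand G contains the 3-clique {2, 4, 6}. A clique must lie in a single bag of any decomposition, so no decomposition can have width below 2. Combining the bounds, tw(G) = 2.

2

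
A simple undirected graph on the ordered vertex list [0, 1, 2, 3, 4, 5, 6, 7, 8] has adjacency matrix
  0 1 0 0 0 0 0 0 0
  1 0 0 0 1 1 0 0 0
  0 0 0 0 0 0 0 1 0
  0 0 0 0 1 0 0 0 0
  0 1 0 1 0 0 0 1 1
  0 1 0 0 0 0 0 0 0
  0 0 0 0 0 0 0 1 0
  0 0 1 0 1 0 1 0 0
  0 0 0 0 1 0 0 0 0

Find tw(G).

A width-1 tree decomposition is:
Bags: B1 = {3, 4}  B2 = {1, 4}  B3 = {4, 7}  B4 = {2, 7}  B5 = {1, 5}  B6 = {6, 7}  B7 = {0, 1}  B8 = {4, 8}
Tree: B1–B2, B1–B3, B3–B4, B2–B5, B3–B6, B2–B7, B2–B8
Every bag has size at most 2, so the width is 2 − 1 = 1 and tw(G) ≤ 1. Since G has at least one edge (e.g. 4–3), it is not an edgeless graph, so tw(G) ≥ 1. Combining the bounds, tw(G) = 1.

1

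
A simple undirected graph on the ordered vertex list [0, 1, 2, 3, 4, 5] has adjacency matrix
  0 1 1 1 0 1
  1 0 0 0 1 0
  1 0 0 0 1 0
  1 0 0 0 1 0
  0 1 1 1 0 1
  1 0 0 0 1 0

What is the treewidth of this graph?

A width-2 tree decomposition is:
Bags: B1 = {0, 3, 4}  B2 = {0, 2, 4}  B3 = {0, 1, 4}  B4 = {0, 4, 5}
Tree: B1–B2, B2–B3, B3–B4
Each bag holds 3 vertices, so the decomposition has width 2, which upper-bounds the treewidth. For the lower bound, G contains the cycle 4–3–0–2–4, so G is not a forest; only forests have treewidth ≤ 1, hence tw(G) ≥ 2. The upper and lower bounds meet at 2, so that is the treewidth.

2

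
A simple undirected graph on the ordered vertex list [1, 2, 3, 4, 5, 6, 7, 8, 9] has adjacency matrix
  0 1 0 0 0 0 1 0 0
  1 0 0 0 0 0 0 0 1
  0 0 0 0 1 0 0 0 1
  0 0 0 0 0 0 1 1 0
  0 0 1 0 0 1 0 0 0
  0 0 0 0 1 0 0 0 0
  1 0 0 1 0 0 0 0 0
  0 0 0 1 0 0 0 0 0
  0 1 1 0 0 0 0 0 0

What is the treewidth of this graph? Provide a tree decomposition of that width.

The largest bag has 2 vertices, giving width 1; this decomposition certifies tw(G) ≤ 1. Any graph with an edge has treewidth ≥ 1, and G has the edge 6–5. Therefore the treewidth is 1.

Treewidth 1.
Bags: B1 = {5, 6}  B2 = {3, 5}  B3 = {3, 9}  B4 = {2, 9}  B5 = {1, 2}  B6 = {1, 7}  B7 = {4, 7}  B8 = {4, 8}
Tree: B1–B2, B2–B3, B3–B4, B4–B5, B5–B6, B6–B7, B7–B8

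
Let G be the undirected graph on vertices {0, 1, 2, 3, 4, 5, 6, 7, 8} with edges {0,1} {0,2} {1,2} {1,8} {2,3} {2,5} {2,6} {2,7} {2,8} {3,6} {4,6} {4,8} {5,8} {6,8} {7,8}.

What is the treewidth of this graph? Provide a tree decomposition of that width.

Every bag has size at most 3, so the width is 3 − 1 = 2 and tw(G) ≤ 2. For the lower bound, the 3 vertices {0, 1, 2} are pairwise adjacent, and any tree decomposition puts a clique entirely inside one bag — forcing width ≥ 2. Combining the bounds, tw(G) = 2.

Treewidth 2.
Bags: B1 = {1, 2, 8}  B2 = {2, 6, 8}  B3 = {0, 1, 2}  B4 = {2, 3, 6}  B5 = {4, 6, 8}  B6 = {2, 5, 8}  B7 = {2, 7, 8}
Tree: B1–B2, B1–B3, B2–B4, B2–B5, B1–B6, B1–B7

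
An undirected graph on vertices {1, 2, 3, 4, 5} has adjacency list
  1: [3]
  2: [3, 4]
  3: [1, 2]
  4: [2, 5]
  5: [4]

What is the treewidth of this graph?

1

A width-1 tree decomposition is:
Bags: B1 = {1, 3}  B2 = {2, 3}  B3 = {2, 4}  B4 = {4, 5}
Tree: B1–B2, B2–B3, B3–B4
Each bag holds 2 vertices, so the decomposition has width 1, which upper-bounds the treewidth. G has an edge, so its treewidth is at least 1. Hence tw(G) = 1 exactly.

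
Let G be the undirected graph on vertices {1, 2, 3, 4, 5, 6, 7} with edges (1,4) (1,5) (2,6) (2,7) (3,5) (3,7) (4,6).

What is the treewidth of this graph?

2

A width-2 tree decomposition is:
Bags: B1 = {3, 5, 7}  B2 = {1, 5, 7}  B3 = {1, 4, 7}  B4 = {4, 6, 7}  B5 = {2, 6, 7}
Tree: B1–B2, B2–B3, B3–B4, B4–B5
Every bag has size at most 3, so the width is 3 − 1 = 2 and tw(G) ≤ 2. Since 7–3–5–1–4–6–2–7 is a cycle in G, G is not acyclic. Forests are exactly the graphs of treewidth ≤ 1, so tw(G) ≥ 2. Combining the bounds, tw(G) = 2.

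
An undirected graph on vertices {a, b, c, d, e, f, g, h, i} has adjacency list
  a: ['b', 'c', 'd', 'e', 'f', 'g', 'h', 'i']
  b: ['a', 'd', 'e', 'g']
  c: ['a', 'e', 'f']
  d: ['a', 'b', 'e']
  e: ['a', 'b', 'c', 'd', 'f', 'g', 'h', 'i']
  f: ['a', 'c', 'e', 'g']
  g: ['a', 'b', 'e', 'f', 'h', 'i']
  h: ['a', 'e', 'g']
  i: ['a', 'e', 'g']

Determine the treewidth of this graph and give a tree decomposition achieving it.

The largest bag has 4 vertices, giving width 3; this decomposition certifies tw(G) ≤ 3. For the lower bound, the 4 vertices {a, b, d, e} are pairwise adjacent, and any tree decomposition puts a clique entirely inside one bag — forcing width ≥ 3. Therefore the treewidth is 3.

Treewidth 3.
Bags: B1 = {a, e, g, h}  B2 = {a, b, e, g}  B3 = {a, b, d, e}  B4 = {a, e, f, g}  B5 = {a, c, e, f}  B6 = {a, e, g, i}
Tree: B1–B2, B2–B3, B2–B4, B4–B5, B1–B6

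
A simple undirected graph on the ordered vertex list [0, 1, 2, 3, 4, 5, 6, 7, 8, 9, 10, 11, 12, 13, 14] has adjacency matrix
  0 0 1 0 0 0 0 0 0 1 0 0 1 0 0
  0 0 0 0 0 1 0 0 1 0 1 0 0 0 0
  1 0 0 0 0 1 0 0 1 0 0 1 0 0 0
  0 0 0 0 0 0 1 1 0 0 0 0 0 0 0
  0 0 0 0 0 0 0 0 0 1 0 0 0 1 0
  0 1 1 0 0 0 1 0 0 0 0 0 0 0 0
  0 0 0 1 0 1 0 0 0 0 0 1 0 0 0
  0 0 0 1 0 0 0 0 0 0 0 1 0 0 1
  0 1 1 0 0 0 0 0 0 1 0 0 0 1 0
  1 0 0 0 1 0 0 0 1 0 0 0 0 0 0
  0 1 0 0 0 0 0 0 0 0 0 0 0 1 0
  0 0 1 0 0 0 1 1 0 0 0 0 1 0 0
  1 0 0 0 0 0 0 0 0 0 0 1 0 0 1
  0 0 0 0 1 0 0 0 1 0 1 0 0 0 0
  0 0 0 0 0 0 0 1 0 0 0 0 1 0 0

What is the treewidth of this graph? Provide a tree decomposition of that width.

Treewidth 3.
One such decomposition:
Bags: B1 = {3, 6, 7, 14}  B2 = {6, 7, 11, 14}  B3 = {6, 11, 12, 14}  B4 = {5, 6, 11, 12}  B5 = {2, 5, 11, 12}  B6 = {0, 2, 5, 12}  B7 = {0, 1, 2, 5}  B8 = {0, 1, 2, 8}  B9 = {0, 1, 8, 9}  B10 = {1, 8, 9, 10}  B11 = {8, 9, 10, 13}  B12 = {4, 9, 10, 13}
Tree: B1–B2, B2–B3, B3–B4, B4–B5, B5–B6, B6–B7, B7–B8, B8–B9, B9–B10, B10–B11, B11–B12

Each bag holds 4 vertices, so the decomposition has width 3, which upper-bounds the treewidth. For the lower bound: the 4 vertex sets {3,7,14}, {6}, {11}, {0,2,5,12} are disjoint, each induces a connected subgraph, and every pair is joined by at least one edge of G. Contracting each set to a single vertex therefore yields K_{4} as a minor, and since treewidth is minor-monotone, tw(G) ≥ tw(K_{4}) = 3. Hence tw(G) = 3 exactly.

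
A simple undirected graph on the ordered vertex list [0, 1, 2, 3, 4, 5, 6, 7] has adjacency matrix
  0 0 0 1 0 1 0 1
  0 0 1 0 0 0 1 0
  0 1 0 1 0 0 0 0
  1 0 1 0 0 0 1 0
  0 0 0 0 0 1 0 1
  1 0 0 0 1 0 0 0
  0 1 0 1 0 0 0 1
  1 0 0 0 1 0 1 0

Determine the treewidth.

A width-2 tree decomposition is:
Bags: B1 = {1, 2, 3}  B2 = {1, 3, 6}  B3 = {0, 3, 6}  B4 = {0, 6, 7}  B5 = {0, 5, 7}  B6 = {4, 5, 7}
Tree: B1–B2, B2–B3, B3–B4, B4–B5, B5–B6
The largest bag has 3 vertices, giving width 2; this decomposition certifies tw(G) ≤ 2. The edges 2–1–6–3–2 form a cycle, so G is not a tree and its treewidth is at least 2. Therefore the treewidth is 2.

2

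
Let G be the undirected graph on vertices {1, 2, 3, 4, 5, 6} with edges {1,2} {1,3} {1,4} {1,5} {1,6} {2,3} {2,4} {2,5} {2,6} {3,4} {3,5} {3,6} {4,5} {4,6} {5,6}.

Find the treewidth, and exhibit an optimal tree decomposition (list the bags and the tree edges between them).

With just one bag of size 6, the width is 6 − 1 = 5, so tw(G) ≤ 5. Conversely, {1, 2, 3, 4, 5, 6} is a clique of size 6, and the vertices of any clique must share a bag in every tree decomposition; so some bag has ≥ 6 vertices and tw(G) ≥ 5. Hence tw(G) = 5 exactly.

Treewidth 5.
One optimal decomposition is:
Bags: B1 = {1, 2, 3, 4, 5, 6}
Tree: (single bag)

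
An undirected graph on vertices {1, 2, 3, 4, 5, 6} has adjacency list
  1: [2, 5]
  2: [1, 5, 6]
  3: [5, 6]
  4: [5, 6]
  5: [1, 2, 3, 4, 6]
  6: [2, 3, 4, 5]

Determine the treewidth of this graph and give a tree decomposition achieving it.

Every bag has size at most 3, so the width is 3 − 1 = 2 and tw(G) ≤ 2. On the other hand G contains the 3-clique {1, 2, 5}. A clique must lie in a single bag of any decomposition, so no decomposition can have width below 2. Hence tw(G) = 2 exactly.

Treewidth 2.
One optimal decomposition is:
Bags: B1 = {4, 5, 6}  B2 = {2, 5, 6}  B3 = {3, 5, 6}  B4 = {1, 2, 5}
Tree: B1–B2, B2–B3, B2–B4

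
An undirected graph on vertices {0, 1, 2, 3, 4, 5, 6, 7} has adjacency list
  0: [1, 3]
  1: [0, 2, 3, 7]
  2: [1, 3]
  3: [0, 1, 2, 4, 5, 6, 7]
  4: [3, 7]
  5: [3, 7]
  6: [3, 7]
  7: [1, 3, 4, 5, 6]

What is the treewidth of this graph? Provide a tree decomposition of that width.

Treewidth 2.
One such decomposition:
Bags: B1 = {1, 2, 3}  B2 = {1, 3, 7}  B3 = {3, 5, 7}  B4 = {0, 1, 3}  B5 = {3, 4, 7}  B6 = {3, 6, 7}
Tree: B1–B2, B2–B3, B2–B4, B2–B5, B5–B6

Each bag holds 3 vertices, so the decomposition has width 2, which upper-bounds the treewidth. For the lower bound, the 3 vertices {0, 1, 3} are pairwise adjacent, and any tree decomposition puts a clique entirely inside one bag — forcing width ≥ 2. Hence tw(G) = 2 exactly.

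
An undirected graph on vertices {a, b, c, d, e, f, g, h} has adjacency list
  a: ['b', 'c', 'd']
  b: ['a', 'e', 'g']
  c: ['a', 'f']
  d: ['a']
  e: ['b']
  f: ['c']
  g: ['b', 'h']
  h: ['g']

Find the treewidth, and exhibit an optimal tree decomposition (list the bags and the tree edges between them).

Every bag has size at most 2, so the width is 2 − 1 = 1 and tw(G) ≤ 1. Any graph with an edge has treewidth ≥ 1, and G has the edge b–a. The upper and lower bounds meet at 1, so that is the treewidth.

Treewidth 1.
One optimal decomposition is:
Bags: B1 = {a, b}  B2 = {a, d}  B3 = {b, g}  B4 = {g, h}  B5 = {a, c}  B6 = {c, f}  B7 = {b, e}
Tree: B1–B2, B1–B3, B3–B4, B1–B5, B5–B6, B3–B7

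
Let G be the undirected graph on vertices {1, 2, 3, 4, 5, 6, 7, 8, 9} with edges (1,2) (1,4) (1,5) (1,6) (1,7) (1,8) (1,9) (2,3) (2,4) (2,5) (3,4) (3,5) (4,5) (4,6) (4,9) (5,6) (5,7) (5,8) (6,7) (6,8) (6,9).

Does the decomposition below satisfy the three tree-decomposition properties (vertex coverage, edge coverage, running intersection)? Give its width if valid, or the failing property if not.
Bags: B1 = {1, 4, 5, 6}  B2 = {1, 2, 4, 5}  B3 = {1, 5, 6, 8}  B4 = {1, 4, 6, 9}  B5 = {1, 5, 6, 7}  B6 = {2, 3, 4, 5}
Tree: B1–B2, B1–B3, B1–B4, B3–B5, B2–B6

Yes; width 3.

Vertex coverage: the bags together contain {1, 2, 3, 4, 5, 6, 7, 8, 9}, the full vertex set. Edge coverage: each edge of G has both endpoints in at least one bag. Running intersection: for every vertex, the bags containing it form a connected subtree. All three properties hold, so this is a valid tree decomposition of width max|bag| − 1 = 3, and hence tw(G) ≤ 3.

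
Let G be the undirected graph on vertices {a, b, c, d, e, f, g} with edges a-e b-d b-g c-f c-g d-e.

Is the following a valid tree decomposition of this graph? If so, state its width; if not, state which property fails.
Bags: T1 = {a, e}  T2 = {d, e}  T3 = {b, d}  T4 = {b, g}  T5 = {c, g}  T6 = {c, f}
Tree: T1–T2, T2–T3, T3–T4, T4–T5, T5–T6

Yes; width 1.

Checking the three conditions: (i) the bags cover all of {a, b, c, d, e, f, g}; (ii) for each edge, some bag contains both endpoints; (iii) the bags containing any fixed vertex form a subtree. All hold, so the decomposition is valid with width 2 − 1 = 1.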